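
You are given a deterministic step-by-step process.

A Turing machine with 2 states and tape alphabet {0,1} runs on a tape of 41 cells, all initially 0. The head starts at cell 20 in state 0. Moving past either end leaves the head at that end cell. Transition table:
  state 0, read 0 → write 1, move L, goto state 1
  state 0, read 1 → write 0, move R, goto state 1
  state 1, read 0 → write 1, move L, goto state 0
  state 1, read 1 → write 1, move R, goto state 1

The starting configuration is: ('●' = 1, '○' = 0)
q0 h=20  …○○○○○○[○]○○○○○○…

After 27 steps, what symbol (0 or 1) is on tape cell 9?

1

[0] q0 h=20  …○○○○○○[○]○○○○○○…
[1] q1 h=19  …○○○○○○[○]●○○○○○…
[2] q0 h=18  …○○○○○○[○]●●○○○○…
[3] q1 h=17  …○○○○○○[○]●●●○○○…
[4] q0 h=16  …○○○○○○[○]●●●●○○…
[5] q1 h=15  …○○○○○○[○]●●●●●○…
[6] q0 h=14  …○○○○○○[○]●●●●●●…
[7] q1 h=13  …○○○○○○[○]●●●●●●…
[8] q0 h=12  …○○○○○○[○]●●●●●●…
[9] q1 h=11  …○○○○○○[○]●●●●●●…
[10] q0 h=10  …○○○○○○[○]●●●●●●…
[11] q1 h= 9  …○○○○○○[○]●●●●●●…
[12] q0 h= 8  …○○○○○○[○]●●●●●●…
[13] q1 h= 7  …○○○○○○[○]●●●●●●…
[14] q0 h= 6  |○○○○○○[○]●●●●●●…
[15] q1 h= 5  |○○○○○[○]●●●●●●…
[16] q0 h= 4  |○○○○[○]●●●●●●…
[17] q1 h= 3  |○○○[○]●●●●●●…
[18] q0 h= 2  |○○[○]●●●●●●…
[19] q1 h= 1  |○[○]●●●●●●…
[20] q0 h= 0  |[○]●●●●●●…
[21] q1 h= 0  |[●]●●●●●●…
[22] q1 h= 1  |●[●]●●●●●●…
[23] q1 h= 2  |●●[●]●●●●●●…
[24] q1 h= 3  |●●●[●]●●●●●●…
[25] q1 h= 4  |●●●●[●]●●●●●●…
[26] q1 h= 5  |●●●●●[●]●●●●●●…
[27] q1 h= 6  |●●●●●●[●]●●●●●●…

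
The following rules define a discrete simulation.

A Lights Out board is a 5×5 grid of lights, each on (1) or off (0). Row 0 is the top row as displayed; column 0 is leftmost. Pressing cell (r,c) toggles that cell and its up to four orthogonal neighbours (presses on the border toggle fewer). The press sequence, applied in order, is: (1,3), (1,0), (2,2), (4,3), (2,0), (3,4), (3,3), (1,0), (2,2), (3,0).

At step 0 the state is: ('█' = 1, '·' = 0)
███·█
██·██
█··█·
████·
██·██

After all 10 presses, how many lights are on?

16

k=0  ███·█
██·██
█··█·
████·
██·██
k=1  █████
███··
█····
████·
██·██
k=2  ·████
··█··
·····
████·
██·██
k=3  ·████
·····
·███·
██·█·
██·██
k=4  ·████
·····
·███·
██···
███··
k=5  ·████
█····
█·██·
·█···
███··
k=6  ·████
█····
█·███
·█·██
███·█
k=7  ·████
█····
█·█·█
·██··
█████
k=8  █████
·█···
··█·█
·██··
█████
k=9  █████
·██··
·█·██
·█···
█████
k=10  █████
·██··
██·██
█····
·████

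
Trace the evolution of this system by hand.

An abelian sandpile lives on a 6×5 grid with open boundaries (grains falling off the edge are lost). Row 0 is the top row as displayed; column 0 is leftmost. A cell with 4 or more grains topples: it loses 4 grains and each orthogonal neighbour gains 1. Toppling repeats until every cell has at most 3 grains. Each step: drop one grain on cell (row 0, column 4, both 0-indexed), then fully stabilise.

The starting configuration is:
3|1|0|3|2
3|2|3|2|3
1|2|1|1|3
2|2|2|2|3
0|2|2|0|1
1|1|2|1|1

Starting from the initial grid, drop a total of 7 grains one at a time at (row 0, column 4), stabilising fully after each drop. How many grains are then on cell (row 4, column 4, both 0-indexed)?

2

step 0: 3|1|0|3|2
3|2|3|2|3
1|2|1|1|3
2|2|2|2|3
0|2|2|0|1
1|1|2|1|1
step 1: 3|1|0|3|3
3|2|3|2|3
1|2|1|1|3
2|2|2|2|3
0|2|2|0|1
1|1|2|1|1
step 2: 3|1|2|1|2
3|3|0|1|2
1|2|2|3|1
2|2|2|3|0
0|2|2|0|2
1|1|2|1|1
step 3: 3|1|2|1|3
3|3|0|1|2
1|2|2|3|1
2|2|2|3|0
0|2|2|0|2
1|1|2|1|1
step 4: 3|1|2|2|0
3|3|0|1|3
1|2|2|3|1
2|2|2|3|0
0|2|2|0|2
1|1|2|1|1
step 5: 3|1|2|2|1
3|3|0|1|3
1|2|2|3|1
2|2|2|3|0
0|2|2|0|2
1|1|2|1|1
step 6: 3|1|2|2|2
3|3|0|1|3
1|2|2|3|1
2|2|2|3|0
0|2|2|0|2
1|1|2|1|1
step 7: 3|1|2|2|3
3|3|0|1|3
1|2|2|3|1
2|2|2|3|0
0|2|2|0|2
1|1|2|1|1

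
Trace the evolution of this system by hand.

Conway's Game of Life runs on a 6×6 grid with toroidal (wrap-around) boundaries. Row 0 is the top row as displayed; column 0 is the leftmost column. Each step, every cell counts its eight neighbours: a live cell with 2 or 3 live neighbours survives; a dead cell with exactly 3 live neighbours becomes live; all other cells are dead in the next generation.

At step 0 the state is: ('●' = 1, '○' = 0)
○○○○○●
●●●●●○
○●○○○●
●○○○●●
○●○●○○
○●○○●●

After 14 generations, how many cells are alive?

t=0: ○○○○○●
●●●●●○
○●○○○●
●○○○●●
○●○●○○
○●○○●●
t=1: ○○○○○○
○●●●●○
○○○○○○
○●●○●●
○●●●○○
○○●○●●
t=2: ○●○○○●
○○●●○○
●○○○○●
●●○○●○
○○○○○○
○●●○●○
t=3: ●●○○●○
○●●○●●
●○●●●●
●●○○○○
●○●●○●
●●●○○○
t=4: ○○○○●○
○○○○○○
○○○○○○
○○○○○○
○○○●○●
○○○○●○
t=5: ○○○○○○
○○○○○○
○○○○○○
○○○○○○
○○○○●○
○○○●●●
t=6: ○○○○●○
○○○○○○
○○○○○○
○○○○○○
○○○●●●
○○○●●●
t=7: ○○○●●●
○○○○○○
○○○○○○
○○○○●○
○○○●○●
○○○○○○
t=8: ○○○○●○
○○○○●○
○○○○○○
○○○○●○
○○○○●○
○○○●○●
t=9: ○○○●●●
○○○○○○
○○○○○○
○○○○○○
○○○●●●
○○○●○●
t=10: ○○○●○●
○○○○●○
○○○○○○
○○○○●○
○○○●○●
●○●○○○
t=11: ○○○●●●
○○○○●○
○○○○○○
○○○○●○
○○○●●●
●○●●○●
t=12: ●○●○○○
○○○●●●
○○○○○○
○○○●●●
●○●○○○
●○●○○○
t=13: ●○●○●○
○○○●●●
○○○○○○
○○○●●●
●○●○●○
●○●●○●
t=14: ●○●○○○
○○○●●●
○○○○○○
○○○●●●
●○●○○○
●○●○○○

12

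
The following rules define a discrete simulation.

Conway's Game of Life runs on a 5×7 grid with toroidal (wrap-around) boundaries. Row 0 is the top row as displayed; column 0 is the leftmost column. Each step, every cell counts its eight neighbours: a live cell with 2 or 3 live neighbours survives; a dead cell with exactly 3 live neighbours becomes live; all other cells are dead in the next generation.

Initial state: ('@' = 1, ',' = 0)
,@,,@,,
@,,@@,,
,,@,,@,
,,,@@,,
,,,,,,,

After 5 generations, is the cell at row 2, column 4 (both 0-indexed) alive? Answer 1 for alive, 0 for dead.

t=0: ,@,,@,,
@,,@@,,
,,@,,@,
,,,@@,,
,,,,,,,
t=1: ,,,@@,,
,@@@@@,
,,@,,@,
,,,@@,,
,,,@@,,
t=2: ,,,,,,,
,@,,,@,
,@,,,@,
,,@,,@,
,,@,,@,
t=3: ,,,,,,,
,,,,,,,
,@@,@@@
,@@,@@@
,,,,,,,
t=4: ,,,,,,,
,,,,,@,
,@@,@,@
,@@,@,@
,,,,,@,
t=5: ,,,,,,,
,,,,,@,
,@@,@,@
,@@,@,@
,,,,,@,

1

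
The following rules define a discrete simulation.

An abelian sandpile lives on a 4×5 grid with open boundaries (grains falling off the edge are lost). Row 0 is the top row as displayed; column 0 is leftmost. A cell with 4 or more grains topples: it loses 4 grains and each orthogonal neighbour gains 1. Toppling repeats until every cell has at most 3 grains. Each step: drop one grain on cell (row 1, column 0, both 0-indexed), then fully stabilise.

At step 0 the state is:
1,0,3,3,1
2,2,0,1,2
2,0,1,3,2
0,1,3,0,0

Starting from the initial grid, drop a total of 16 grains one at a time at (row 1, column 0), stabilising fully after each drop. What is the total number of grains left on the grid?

step 0: 1,0,3,3,1
2,2,0,1,2
2,0,1,3,2
0,1,3,0,0
step 1: 1,0,3,3,1
3,2,0,1,2
2,0,1,3,2
0,1,3,0,0
step 2: 2,0,3,3,1
0,3,0,1,2
3,0,1,3,2
0,1,3,0,0
step 3: 2,0,3,3,1
1,3,0,1,2
3,0,1,3,2
0,1,3,0,0
step 4: 2,0,3,3,1
2,3,0,1,2
3,0,1,3,2
0,1,3,0,0
step 5: 2,0,3,3,1
3,3,0,1,2
3,0,1,3,2
0,1,3,0,0
step 6: 3,1,3,3,1
2,0,1,1,2
0,2,1,3,2
1,1,3,0,0
step 7: 3,1,3,3,1
3,0,1,1,2
0,2,1,3,2
1,1,3,0,0
step 8: 0,2,3,3,1
1,1,1,1,2
1,2,1,3,2
1,1,3,0,0
step 9: 0,2,3,3,1
2,1,1,1,2
1,2,1,3,2
1,1,3,0,0
step 10: 0,2,3,3,1
3,1,1,1,2
1,2,1,3,2
1,1,3,0,0
step 11: 1,2,3,3,1
0,2,1,1,2
2,2,1,3,2
1,1,3,0,0
step 12: 1,2,3,3,1
1,2,1,1,2
2,2,1,3,2
1,1,3,0,0
step 13: 1,2,3,3,1
2,2,1,1,2
2,2,1,3,2
1,1,3,0,0
step 14: 1,2,3,3,1
3,2,1,1,2
2,2,1,3,2
1,1,3,0,0
step 15: 2,2,3,3,1
0,3,1,1,2
3,2,1,3,2
1,1,3,0,0
step 16: 2,2,3,3,1
1,3,1,1,2
3,2,1,3,2
1,1,3,0,0

35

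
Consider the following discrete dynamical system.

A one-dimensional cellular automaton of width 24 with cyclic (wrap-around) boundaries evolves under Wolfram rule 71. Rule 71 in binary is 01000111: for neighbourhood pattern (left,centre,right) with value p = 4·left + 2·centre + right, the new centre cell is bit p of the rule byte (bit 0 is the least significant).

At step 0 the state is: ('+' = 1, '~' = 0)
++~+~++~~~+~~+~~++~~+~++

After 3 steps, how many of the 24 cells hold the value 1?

12

gen 0: ++~+~++~~~+~~+~~++~~+~++
gen 1: ~+~+~~+~+++~++~+~+~++~~~
gen 2: ++~+~++~~~+~~+~+~+~~+~++
gen 3: ~+~+~~+~+++~++~+~+~++~~~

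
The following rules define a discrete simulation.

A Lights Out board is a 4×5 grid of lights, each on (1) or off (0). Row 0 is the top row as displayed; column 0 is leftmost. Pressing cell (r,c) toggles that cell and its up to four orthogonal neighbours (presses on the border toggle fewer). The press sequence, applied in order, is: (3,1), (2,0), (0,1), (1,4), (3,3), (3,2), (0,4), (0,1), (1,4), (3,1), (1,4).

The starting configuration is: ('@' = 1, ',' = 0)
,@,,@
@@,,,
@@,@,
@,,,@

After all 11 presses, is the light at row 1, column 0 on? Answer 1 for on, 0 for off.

gen 0: ,@,,@
@@,,,
@@,@,
@,,,@
gen 1: ,@,,@
@@,,,
@,,@,
,@@,@
gen 2: ,@,,@
,@,,,
,@,@,
@@@,@
gen 3: @,@,@
,,,,,
,@,@,
@@@,@
gen 4: @,@,,
,,,@@
,@,@@
@@@,@
gen 5: @,@,,
,,,@@
,@,,@
@@,@,
gen 6: @,@,,
,,,@@
,@@,@
@,@,,
gen 7: @,@@@
,,,@,
,@@,@
@,@,,
gen 8: ,@,@@
,@,@,
,@@,@
@,@,,
gen 9: ,@,@,
,@,,@
,@@,,
@,@,,
gen 10: ,@,@,
,@,,@
,,@,,
,@,,,
gen 11: ,@,@@
,@,@,
,,@,@
,@,,,

0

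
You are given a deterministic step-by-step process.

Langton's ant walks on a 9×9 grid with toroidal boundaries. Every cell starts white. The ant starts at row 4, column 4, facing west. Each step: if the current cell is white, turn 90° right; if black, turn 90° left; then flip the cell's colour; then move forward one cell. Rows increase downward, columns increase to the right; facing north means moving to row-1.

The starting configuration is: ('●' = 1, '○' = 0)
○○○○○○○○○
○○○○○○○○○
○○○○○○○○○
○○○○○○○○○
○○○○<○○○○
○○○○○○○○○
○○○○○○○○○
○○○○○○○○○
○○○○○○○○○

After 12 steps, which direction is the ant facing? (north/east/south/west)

west

[0] ○○○○○○○○○
○○○○○○○○○
○○○○○○○○○
○○○○○○○○○
○○○○<○○○○
○○○○○○○○○
○○○○○○○○○
○○○○○○○○○
○○○○○○○○○
[1] ○○○○○○○○○
○○○○○○○○○
○○○○○○○○○
○○○○^○○○○
○○○○●○○○○
○○○○○○○○○
○○○○○○○○○
○○○○○○○○○
○○○○○○○○○
[2] ○○○○○○○○○
○○○○○○○○○
○○○○○○○○○
○○○○●>○○○
○○○○●○○○○
○○○○○○○○○
○○○○○○○○○
○○○○○○○○○
○○○○○○○○○
[3] ○○○○○○○○○
○○○○○○○○○
○○○○○○○○○
○○○○●●○○○
○○○○●v○○○
○○○○○○○○○
○○○○○○○○○
○○○○○○○○○
○○○○○○○○○
[4] ○○○○○○○○○
○○○○○○○○○
○○○○○○○○○
○○○○●●○○○
○○○○<●○○○
○○○○○○○○○
○○○○○○○○○
○○○○○○○○○
○○○○○○○○○
[5] ○○○○○○○○○
○○○○○○○○○
○○○○○○○○○
○○○○●●○○○
○○○○○●○○○
○○○○v○○○○
○○○○○○○○○
○○○○○○○○○
○○○○○○○○○
[6] ○○○○○○○○○
○○○○○○○○○
○○○○○○○○○
○○○○●●○○○
○○○○○●○○○
○○○<●○○○○
○○○○○○○○○
○○○○○○○○○
○○○○○○○○○
[7] ○○○○○○○○○
○○○○○○○○○
○○○○○○○○○
○○○○●●○○○
○○○^○●○○○
○○○●●○○○○
○○○○○○○○○
○○○○○○○○○
○○○○○○○○○
[8] ○○○○○○○○○
○○○○○○○○○
○○○○○○○○○
○○○○●●○○○
○○○●>●○○○
○○○●●○○○○
○○○○○○○○○
○○○○○○○○○
○○○○○○○○○
[9] ○○○○○○○○○
○○○○○○○○○
○○○○○○○○○
○○○○●●○○○
○○○●●●○○○
○○○●v○○○○
○○○○○○○○○
○○○○○○○○○
○○○○○○○○○
[10] ○○○○○○○○○
○○○○○○○○○
○○○○○○○○○
○○○○●●○○○
○○○●●●○○○
○○○●○>○○○
○○○○○○○○○
○○○○○○○○○
○○○○○○○○○
[11] ○○○○○○○○○
○○○○○○○○○
○○○○○○○○○
○○○○●●○○○
○○○●●●○○○
○○○●○●○○○
○○○○○v○○○
○○○○○○○○○
○○○○○○○○○
[12] ○○○○○○○○○
○○○○○○○○○
○○○○○○○○○
○○○○●●○○○
○○○●●●○○○
○○○●○●○○○
○○○○<●○○○
○○○○○○○○○
○○○○○○○○○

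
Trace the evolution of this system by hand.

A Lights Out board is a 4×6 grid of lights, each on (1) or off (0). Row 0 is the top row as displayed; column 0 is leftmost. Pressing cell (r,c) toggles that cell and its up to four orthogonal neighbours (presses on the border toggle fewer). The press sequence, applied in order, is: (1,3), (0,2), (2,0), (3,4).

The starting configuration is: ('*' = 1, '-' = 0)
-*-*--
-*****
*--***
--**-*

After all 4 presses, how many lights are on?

step 0: -*-*--
-*****
*--***
--**-*
step 1: -*----
-*---*
*---**
--**-*
step 2: --**--
-**--*
*---**
--**-*
step 3: --**--
***--*
-*--**
*-**-*
step 4: --**--
***--*
-*---*
*-*-*-

11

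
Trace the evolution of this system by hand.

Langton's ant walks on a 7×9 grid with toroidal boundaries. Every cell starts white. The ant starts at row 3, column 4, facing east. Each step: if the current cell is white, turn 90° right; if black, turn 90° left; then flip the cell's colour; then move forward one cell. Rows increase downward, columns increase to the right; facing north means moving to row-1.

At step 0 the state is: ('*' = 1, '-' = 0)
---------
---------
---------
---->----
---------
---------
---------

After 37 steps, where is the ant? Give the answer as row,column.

0) ---------
---------
---------
---->----
---------
---------
---------
1) ---------
---------
---------
----*----
----v----
---------
---------
2) ---------
---------
---------
----*----
---<*----
---------
---------
3) ---------
---------
---------
---^*----
---**----
---------
---------
4) ---------
---------
---------
---*>----
---**----
---------
---------
5) ---------
---------
----^----
---*-----
---**----
---------
---------
6) ---------
---------
----*>---
---*-----
---**----
---------
---------
7) ---------
---------
----**---
---*-v---
---**----
---------
---------
8) ---------
---------
----**---
---*<*---
---**----
---------
---------
9) ---------
---------
----^*---
---***---
---**----
---------
---------
10) ---------
---------
---<-*---
---***---
---**----
---------
---------
11) ---------
---^-----
---*-*---
---***---
---**----
---------
---------
12) ---------
---*>----
---*-*---
---***---
---**----
---------
---------
13) ---------
---**----
---*v*---
---***---
---**----
---------
---------
14) ---------
---**----
---<**---
---***---
---**----
---------
---------
15) ---------
---**----
----**---
---v**---
---**----
---------
---------
16) ---------
---**----
----**---
---->*---
---**----
---------
---------
17) ---------
---**----
----^*---
-----*---
---**----
---------
---------
18) ---------
---**----
---<-*---
-----*---
---**----
---------
---------
19) ---------
---^*----
---*-*---
-----*---
---**----
---------
---------
20) ---------
--<-*----
---*-*---
-----*---
---**----
---------
---------
21) --^------
--*-*----
---*-*---
-----*---
---**----
---------
---------
22) --*>-----
--*-*----
---*-*---
-----*---
---**----
---------
---------
23) --**-----
--*v*----
---*-*---
-----*---
---**----
---------
---------
24) --**-----
--<**----
---*-*---
-----*---
---**----
---------
---------
25) --**-----
---**----
--v*-*---
-----*---
---**----
---------
---------
26) --**-----
---**----
-<**-*---
-----*---
---**----
---------
---------
27) --**-----
-^-**----
-***-*---
-----*---
---**----
---------
---------
28) --**-----
-*>**----
-***-*---
-----*---
---**----
---------
---------
29) --**-----
-****----
-*v*-*---
-----*---
---**----
---------
---------
30) --**-----
-****----
-*->-*---
-----*---
---**----
---------
---------
31) --**-----
-**^*----
-*---*---
-----*---
---**----
---------
---------
32) --**-----
-*<-*----
-*---*---
-----*---
---**----
---------
---------
33) --**-----
-*--*----
-*v--*---
-----*---
---**----
---------
---------
34) --**-----
-*--*----
-<*--*---
-----*---
---**----
---------
---------
35) --**-----
-*--*----
--*--*---
-v---*---
---**----
---------
---------
36) --**-----
-*--*----
--*--*---
<*---*---
---**----
---------
---------
37) --**-----
-*--*----
^-*--*---
**---*---
---**----
---------
---------

2,0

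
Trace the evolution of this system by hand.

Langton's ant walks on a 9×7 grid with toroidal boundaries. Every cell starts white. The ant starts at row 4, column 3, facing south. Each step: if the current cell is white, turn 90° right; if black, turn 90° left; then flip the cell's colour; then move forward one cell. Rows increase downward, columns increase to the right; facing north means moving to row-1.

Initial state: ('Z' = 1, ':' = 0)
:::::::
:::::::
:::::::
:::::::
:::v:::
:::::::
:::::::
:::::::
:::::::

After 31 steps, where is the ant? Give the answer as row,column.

3,5

[0] :::::::
:::::::
:::::::
:::::::
:::v:::
:::::::
:::::::
:::::::
:::::::
[1] :::::::
:::::::
:::::::
:::::::
::<Z:::
:::::::
:::::::
:::::::
:::::::
[2] :::::::
:::::::
:::::::
::^::::
::ZZ:::
:::::::
:::::::
:::::::
:::::::
[3] :::::::
:::::::
:::::::
::Z>:::
::ZZ:::
:::::::
:::::::
:::::::
:::::::
[4] :::::::
:::::::
:::::::
::ZZ:::
::Zv:::
:::::::
:::::::
:::::::
:::::::
[5] :::::::
:::::::
:::::::
::ZZ:::
::Z:>::
:::::::
:::::::
:::::::
:::::::
[6] :::::::
:::::::
:::::::
::ZZ:::
::Z:Z::
::::v::
:::::::
:::::::
:::::::
[7] :::::::
:::::::
:::::::
::ZZ:::
::Z:Z::
:::<Z::
:::::::
:::::::
:::::::
[8] :::::::
:::::::
:::::::
::ZZ:::
::Z^Z::
:::ZZ::
:::::::
:::::::
:::::::
[9] :::::::
:::::::
:::::::
::ZZ:::
::ZZ>::
:::ZZ::
:::::::
:::::::
:::::::
[10] :::::::
:::::::
:::::::
::ZZ^::
::ZZ:::
:::ZZ::
:::::::
:::::::
:::::::
[11] :::::::
:::::::
:::::::
::ZZZ>:
::ZZ:::
:::ZZ::
:::::::
:::::::
:::::::
[12] :::::::
:::::::
:::::::
::ZZZZ:
::ZZ:v:
:::ZZ::
:::::::
:::::::
:::::::
[13] :::::::
:::::::
:::::::
::ZZZZ:
::ZZ<Z:
:::ZZ::
:::::::
:::::::
:::::::
[14] :::::::
:::::::
:::::::
::ZZ^Z:
::ZZZZ:
:::ZZ::
:::::::
:::::::
:::::::
[15] :::::::
:::::::
:::::::
::Z<:Z:
::ZZZZ:
:::ZZ::
:::::::
:::::::
:::::::
[16] :::::::
:::::::
:::::::
::Z::Z:
::ZvZZ:
:::ZZ::
:::::::
:::::::
:::::::
[17] :::::::
:::::::
:::::::
::Z::Z:
::Z:>Z:
:::ZZ::
:::::::
:::::::
:::::::
[18] :::::::
:::::::
:::::::
::Z:^Z:
::Z::Z:
:::ZZ::
:::::::
:::::::
:::::::
[19] :::::::
:::::::
:::::::
::Z:Z>:
::Z::Z:
:::ZZ::
:::::::
:::::::
:::::::
[20] :::::::
:::::::
:::::^:
::Z:Z::
::Z::Z:
:::ZZ::
:::::::
:::::::
:::::::
[21] :::::::
:::::::
:::::Z>
::Z:Z::
::Z::Z:
:::ZZ::
:::::::
:::::::
:::::::
[22] :::::::
:::::::
:::::ZZ
::Z:Z:v
::Z::Z:
:::ZZ::
:::::::
:::::::
:::::::
[23] :::::::
:::::::
:::::ZZ
::Z:Z<Z
::Z::Z:
:::ZZ::
:::::::
:::::::
:::::::
[24] :::::::
:::::::
:::::^Z
::Z:ZZZ
::Z::Z:
:::ZZ::
:::::::
:::::::
:::::::
[25] :::::::
:::::::
::::<:Z
::Z:ZZZ
::Z::Z:
:::ZZ::
:::::::
:::::::
:::::::
[26] :::::::
::::^::
::::Z:Z
::Z:ZZZ
::Z::Z:
:::ZZ::
:::::::
:::::::
:::::::
[27] :::::::
::::Z>:
::::Z:Z
::Z:ZZZ
::Z::Z:
:::ZZ::
:::::::
:::::::
:::::::
[28] :::::::
::::ZZ:
::::ZvZ
::Z:ZZZ
::Z::Z:
:::ZZ::
:::::::
:::::::
:::::::
[29] :::::::
::::ZZ:
::::<ZZ
::Z:ZZZ
::Z::Z:
:::ZZ::
:::::::
:::::::
:::::::
[30] :::::::
::::ZZ:
:::::ZZ
::Z:vZZ
::Z::Z:
:::ZZ::
:::::::
:::::::
:::::::
[31] :::::::
::::ZZ:
:::::ZZ
::Z::>Z
::Z::Z:
:::ZZ::
:::::::
:::::::
:::::::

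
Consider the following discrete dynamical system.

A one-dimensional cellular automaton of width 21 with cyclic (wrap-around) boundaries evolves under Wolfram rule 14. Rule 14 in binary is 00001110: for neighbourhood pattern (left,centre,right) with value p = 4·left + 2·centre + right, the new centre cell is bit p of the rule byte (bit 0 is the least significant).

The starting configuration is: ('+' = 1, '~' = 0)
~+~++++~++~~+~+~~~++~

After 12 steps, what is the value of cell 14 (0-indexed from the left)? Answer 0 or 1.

k=0  ~+~++++~++~~+~+~~~++~
k=1  ++~+~~~~+~~++~+~~++~~
k=2  +~~+~~~++~++~~+~++~~+
k=3  ~~++~~++~~+~~++~+~~++
k=4  ~++~~++~~++~++~~+~++~
k=5  ++~~++~~++~~+~~++~+~~
k=6  +~~++~~++~~++~++~~+~+
k=7  ~~++~~++~~++~~+~~++~+
k=8  ~++~~++~~++~~++~++~~+
k=9  ~+~~++~~++~~++~~+~~++
k=10  ~+~++~~++~~++~~++~++~
k=11  ++~+~~++~~++~~++~~+~~
k=12  +~~+~++~~++~~++~~++~+

1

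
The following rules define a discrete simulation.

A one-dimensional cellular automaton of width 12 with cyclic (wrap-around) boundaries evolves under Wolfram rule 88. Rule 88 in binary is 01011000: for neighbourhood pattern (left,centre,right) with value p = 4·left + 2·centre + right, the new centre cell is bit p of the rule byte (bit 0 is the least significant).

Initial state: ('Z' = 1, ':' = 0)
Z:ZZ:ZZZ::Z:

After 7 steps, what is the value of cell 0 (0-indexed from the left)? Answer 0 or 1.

t=0: Z:ZZ:ZZZ::Z:
t=1: ::ZZ:Z:ZZ:::
t=2: ::ZZ:::ZZZ::
t=3: ::ZZZ::Z:ZZ:
t=4: ::Z:ZZ:::ZZZ
t=5: Z:::ZZZ::Z:Z
t=6: ZZ::Z:ZZ:::Z
t=7: :ZZ:::ZZZ::Z

0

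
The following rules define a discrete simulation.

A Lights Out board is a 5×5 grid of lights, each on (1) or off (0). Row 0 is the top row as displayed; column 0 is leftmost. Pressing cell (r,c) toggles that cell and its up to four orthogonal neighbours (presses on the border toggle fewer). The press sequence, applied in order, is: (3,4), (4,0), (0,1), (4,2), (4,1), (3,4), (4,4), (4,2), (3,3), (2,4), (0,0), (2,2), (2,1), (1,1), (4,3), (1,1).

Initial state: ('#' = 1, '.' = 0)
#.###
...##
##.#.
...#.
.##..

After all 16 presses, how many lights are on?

14

k=0  #.###
...##
##.#.
...#.
.##..
k=1  #.###
...##
##.##
....#
.##.#
k=2  #.###
...##
##.##
#...#
#.#.#
k=3  .#.##
.#.##
##.##
#...#
#.#.#
k=4  .#.##
.#.##
##.##
#.#.#
##.##
k=5  .#.##
.#.##
##.##
###.#
..###
k=6  .#.##
.#.##
##.#.
####.
..##.
k=7  .#.##
.#.##
##.#.
#####
..#.#
k=8  .#.##
.#.##
##.#.
##.##
.#.##
k=9  .#.##
.#.##
##...
###..
.#..#
k=10  .#.##
.#.#.
##.##
###.#
.#..#
k=11  #..##
##.#.
##.##
###.#
.#..#
k=12  #..##
####.
#.#.#
##..#
.#..#
k=13  #..##
#.##.
.#..#
#...#
.#..#
k=14  ##.##
.#.#.
....#
#...#
.#..#
k=15  ##.##
.#.#.
....#
#..##
.###.
k=16  #..##
#.##.
.#..#
#..##
.###.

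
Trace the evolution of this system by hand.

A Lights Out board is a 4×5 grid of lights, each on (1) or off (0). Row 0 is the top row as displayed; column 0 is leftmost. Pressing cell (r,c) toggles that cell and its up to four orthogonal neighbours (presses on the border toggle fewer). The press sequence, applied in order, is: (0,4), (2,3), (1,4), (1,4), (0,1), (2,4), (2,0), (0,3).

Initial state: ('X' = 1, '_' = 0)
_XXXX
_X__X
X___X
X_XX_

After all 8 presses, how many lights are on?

0) _XXXX
_X__X
X___X
X_XX_
1) _XX__
_X___
X___X
X_XX_
2) _XX__
_X_X_
X_XX_
X_X__
3) _XX_X
_X__X
X_XXX
X_X__
4) _XX__
_X_X_
X_XX_
X_X__
5) X____
___X_
X_XX_
X_X__
6) X____
___XX
X_X_X
X_X_X
7) X____
X__XX
_XX_X
__X_X
8) X_XXX
X___X
_XX_X
__X_X

11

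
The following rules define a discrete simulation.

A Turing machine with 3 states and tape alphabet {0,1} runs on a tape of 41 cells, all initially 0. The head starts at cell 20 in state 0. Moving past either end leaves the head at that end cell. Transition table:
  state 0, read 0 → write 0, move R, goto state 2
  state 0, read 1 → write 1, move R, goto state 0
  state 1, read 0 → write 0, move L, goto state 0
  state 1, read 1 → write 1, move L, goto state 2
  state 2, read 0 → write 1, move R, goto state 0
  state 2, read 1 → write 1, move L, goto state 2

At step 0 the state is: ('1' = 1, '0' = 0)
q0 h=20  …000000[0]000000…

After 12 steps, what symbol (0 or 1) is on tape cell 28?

0) q0 h=20  …000000[0]000000…
1) q2 h=21  …000000[0]000000…
2) q0 h=22  …000001[0]000000…
3) q2 h=23  …000010[0]000000…
4) q0 h=24  …000101[0]000000…
5) q2 h=25  …001010[0]000000…
6) q0 h=26  …010101[0]000000…
7) q2 h=27  …101010[0]000000…
8) q0 h=28  …010101[0]000000…
9) q2 h=29  …101010[0]000000…
10) q0 h=30  …010101[0]000000…
11) q2 h=31  …101010[0]000000…
12) q0 h=32  …010101[0]000000…

0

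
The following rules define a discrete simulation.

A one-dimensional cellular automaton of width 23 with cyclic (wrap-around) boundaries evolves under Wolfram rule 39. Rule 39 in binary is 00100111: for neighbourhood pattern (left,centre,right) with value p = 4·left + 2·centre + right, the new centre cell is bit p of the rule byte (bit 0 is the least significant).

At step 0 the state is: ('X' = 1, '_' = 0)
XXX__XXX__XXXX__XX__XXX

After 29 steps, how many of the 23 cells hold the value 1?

[0] XXX__XXX__XXXX__XX__XXX
[1] ____X____X_____X___X___
[2] XXXXX_XXXX_XXXXX_XXX_XX
[3] _____X____X_____X___X__
[4] XXXXXX_XXXX_XXXXX_XXX_X
[5] ______X____X_____X___X_
[6] XXXXXXX_XXXX_XXXXX_XXX_
[7] _______X____X_____X___X
[8] _XXXXXXX_XXXX_XXXXX_XXX
[9] X_______X____X_____X___
[10] X_XXXXXXX_XXXX_XXXXX_XX
[11] _X_______X____X_____X__
[12] XX_XXXXXXX_XXXX_XXXXX_X
[13] __X_______X____X_____X_
[14] XXX_XXXXXXX_XXXX_XXXXX_
[15] ___X_______X____X_____X
[16] _XXX_XXXXXXX_XXXX_XXXXX
[17] X___X_______X____X_____
[18] X_XXX_XXXXXXX_XXXX_XXXX
[19] _X___X_______X____X____
[20] XX_XXX_XXXXXXX_XXXX_XXX
[21] __X___X_______X____X___
[22] XXX_XXX_XXXXXXX_XXXX_XX
[23] ___X___X_______X____X__
[24] XXXX_XXX_XXXXXXX_XXXX_X
[25] ____X___X_______X____X_
[26] XXXXX_XXX_XXXXXXX_XXXX_
[27] _____X___X_______X____X
[28] _XXXXX_XXX_XXXXXXX_XXXX
[29] X_____X___X_______X____

4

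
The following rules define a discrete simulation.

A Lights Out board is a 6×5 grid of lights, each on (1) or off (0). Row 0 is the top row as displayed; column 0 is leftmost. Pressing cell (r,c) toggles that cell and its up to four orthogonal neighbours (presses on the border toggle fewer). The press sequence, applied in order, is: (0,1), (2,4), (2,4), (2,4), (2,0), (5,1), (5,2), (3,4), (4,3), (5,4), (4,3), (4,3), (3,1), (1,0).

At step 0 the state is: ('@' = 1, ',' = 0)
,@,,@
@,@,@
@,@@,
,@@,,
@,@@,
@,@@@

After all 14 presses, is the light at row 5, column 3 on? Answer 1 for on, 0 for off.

0

step 0: ,@,,@
@,@,@
@,@@,
,@@,,
@,@@,
@,@@@
step 1: @,@,@
@@@,@
@,@@,
,@@,,
@,@@,
@,@@@
step 2: @,@,@
@@@,,
@,@,@
,@@,@
@,@@,
@,@@@
step 3: @,@,@
@@@,@
@,@@,
,@@,,
@,@@,
@,@@@
step 4: @,@,@
@@@,,
@,@,@
,@@,@
@,@@,
@,@@@
step 5: @,@,@
,@@,,
,@@,@
@@@,@
@,@@,
@,@@@
step 6: @,@,@
,@@,,
,@@,@
@@@,@
@@@@,
,@,@@
step 7: @,@,@
,@@,,
,@@,@
@@@,@
@@,@,
,,@,@
step 8: @,@,@
,@@,,
,@@,,
@@@@,
@@,@@
,,@,@
step 9: @,@,@
,@@,,
,@@,,
@@@,,
@@@,,
,,@@@
step 10: @,@,@
,@@,,
,@@,,
@@@,,
@@@,@
,,@,,
step 11: @,@,@
,@@,,
,@@,,
@@@@,
@@,@,
,,@@,
step 12: @,@,@
,@@,,
,@@,,
@@@,,
@@@,@
,,@,,
step 13: @,@,@
,@@,,
,,@,,
,,,,,
@,@,@
,,@,,
step 14: ,,@,@
@,@,,
@,@,,
,,,,,
@,@,@
,,@,,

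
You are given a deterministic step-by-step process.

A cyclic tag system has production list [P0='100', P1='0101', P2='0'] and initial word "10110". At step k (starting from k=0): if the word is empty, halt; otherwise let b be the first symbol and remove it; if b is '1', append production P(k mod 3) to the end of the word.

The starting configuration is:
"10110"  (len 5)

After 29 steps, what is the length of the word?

t=0: "10110"  (len 5)
t=1: "0110100"  (len 7)
t=2: "110100"  (len 6)
t=3: "101000"  (len 6)
t=4: "01000100"  (len 8)
t=5: "1000100"  (len 7)
t=6: "0001000"  (len 7)
t=7: "001000"  (len 6)
t=8: "01000"  (len 5)
t=9: "1000"  (len 4)
t=10: "000100"  (len 6)
t=11: "00100"  (len 5)
t=12: "0100"  (len 4)
t=13: "100"  (len 3)
t=14: "000101"  (len 6)
t=15: "00101"  (len 5)
t=16: "0101"  (len 4)
t=17: "101"  (len 3)
t=18: "010"  (len 3)
t=19: "10"  (len 2)
t=20: "00101"  (len 5)
t=21: "0101"  (len 4)
t=22: "101"  (len 3)
t=23: "010101"  (len 6)
t=24: "10101"  (len 5)
t=25: "0101100"  (len 7)
t=26: "101100"  (len 6)
t=27: "011000"  (len 6)
t=28: "11000"  (len 5)
t=29: "10000101"  (len 8)

8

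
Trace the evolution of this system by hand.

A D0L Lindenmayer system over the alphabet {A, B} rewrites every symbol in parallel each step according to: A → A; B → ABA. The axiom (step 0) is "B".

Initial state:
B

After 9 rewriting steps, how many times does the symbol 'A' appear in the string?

t=0: B
t=1: ABA
t=2: AABAA
t=3: AAABAAA
t=4: AAAABAAAA
t=5: AAAAABAAAAA
t=6: AAAAAABAAAAAA
t=7: AAAAAAABAAAAAAA
t=8: AAAAAAAABAAAAAAAA
t=9: AAAAAAAAABAAAAAAAAA

18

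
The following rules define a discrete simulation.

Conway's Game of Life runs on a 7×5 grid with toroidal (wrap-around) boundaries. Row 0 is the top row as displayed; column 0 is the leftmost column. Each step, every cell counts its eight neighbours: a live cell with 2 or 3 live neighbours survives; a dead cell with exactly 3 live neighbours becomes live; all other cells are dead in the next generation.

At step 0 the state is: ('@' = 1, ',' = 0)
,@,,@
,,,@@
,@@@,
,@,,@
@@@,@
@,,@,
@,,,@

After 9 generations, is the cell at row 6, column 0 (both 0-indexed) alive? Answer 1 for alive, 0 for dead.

step 0: ,@,,@
,,,@@
,@@@,
,@,,@
@@@,@
@,,@,
@,,,@
step 1: ,,,,,
,@,,@
,@,,,
,,,,@
,,@,,
,,@@,
,@,@,
step 2: @,@,,
@,,,,
,,,,,
,,,,,
,,@,,
,@,@,
,,,@,
step 3: ,@,,@
,@,,,
,,,,,
,,,,,
,,@,,
,,,@,
,@,@@
step 4: ,@,@@
@,,,,
,,,,,
,,,,,
,,,,,
,,,@@
,,,@@
step 5: ,,@@,
@,,,@
,,,,,
,,,,,
,,,,,
,,,@@
,,,,,
step 6: ,,,@@
,,,@@
,,,,,
,,,,,
,,,,,
,,,,,
,,@,@
step 7: @,@,,
,,,@@
,,,,,
,,,,,
,,,,,
,,,,,
,,,,@
step 8: @,,,,
,,,@@
,,,,,
,,,,,
,,,,,
,,,,,
,,,,,
step 9: ,,,,@
,,,,@
,,,,,
,,,,,
,,,,,
,,,,,
,,,,,

0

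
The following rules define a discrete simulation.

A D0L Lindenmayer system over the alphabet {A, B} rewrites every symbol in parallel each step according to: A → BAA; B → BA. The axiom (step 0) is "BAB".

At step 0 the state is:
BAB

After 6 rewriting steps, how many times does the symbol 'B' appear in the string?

t=0: BAB
t=1: BABAABA
t=2: BABAABABAABAABABAA
t=3: BABAABABAABAABABAABABAABAABABAABAABABAABABAABAA
t=4: BABAABABAABAABABAABABAABAABABAABAABABAABABAABAABABAABABAAB…BAABABAABABAABAABABAABAABABAABABAABAABABAABABAABAABABAABAA  (len 123)
t=5: BABAABABAABAABABAABABAABAABABAABAABABAABABAABAABABAABABAAB…BAABABAABABAABAABABAABABAABAABABAABAABABAABABAABAABABAABAA  (len 322)
t=6: BABAABABAABAABABAABABAABAABABAABAABABAABABAABAABABAABABAAB…BAABABAABABAABAABABAABABAABAABABAABAABABAABABAABAABABAABAA  (len 843)

322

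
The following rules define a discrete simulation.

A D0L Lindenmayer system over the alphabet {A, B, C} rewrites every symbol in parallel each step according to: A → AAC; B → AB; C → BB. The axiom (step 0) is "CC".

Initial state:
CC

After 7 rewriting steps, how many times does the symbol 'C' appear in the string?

0) CC
1) BBBB
2) ABABABAB
3) AACABAACABAACABAACAB
4) AACAACBBAACABAACAACBBAACABAACAACBBAACABAACAACBBAACAB
5) AACAACBBAACAACBBABABAACAACBBAACABAACAACBBAACAACBBABABAACAA…AACAACBBABABAACAACBBAACABAACAACBBAACAACBBABABAACAACBBAACAB  (len 132)
6) AACAACBBAACAACBBABABAACAACBBAACAACBBABABAACABAACABAACAACBB…CBBAACAACBBABABAACABAACABAACAACBBAACAACBBABABAACAACBBAACAB  (len 332)
7) AACAACBBAACAACBBABABAACAACBBAACAACBBABABAACABAACABAACAACBB…CBBAACAACBBABABAACABAACABAACAACBBAACAACBBABABAACAACBBAACAB  (len 836)

172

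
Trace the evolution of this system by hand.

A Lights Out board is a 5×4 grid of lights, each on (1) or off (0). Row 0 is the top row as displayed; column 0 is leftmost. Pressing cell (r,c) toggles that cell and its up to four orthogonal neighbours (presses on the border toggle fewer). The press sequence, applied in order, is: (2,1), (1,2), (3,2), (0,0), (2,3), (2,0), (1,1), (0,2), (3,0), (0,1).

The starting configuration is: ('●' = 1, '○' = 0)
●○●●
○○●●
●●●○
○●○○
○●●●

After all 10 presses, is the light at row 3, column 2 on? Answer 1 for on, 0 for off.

1

t=0: ●○●●
○○●●
●●●○
○●○○
○●●●
t=1: ●○●●
○●●●
○○○○
○○○○
○●●●
t=2: ●○○●
○○○○
○○●○
○○○○
○●●●
t=3: ●○○●
○○○○
○○○○
○●●●
○●○●
t=4: ○●○●
●○○○
○○○○
○●●●
○●○●
t=5: ○●○●
●○○●
○○●●
○●●○
○●○●
t=6: ○●○●
○○○●
●●●●
●●●○
○●○●
t=7: ○○○●
●●●●
●○●●
●●●○
○●○●
t=8: ○●●○
●●○●
●○●●
●●●○
○●○●
t=9: ○●●○
●●○●
○○●●
○○●○
●●○●
t=10: ●○○○
●○○●
○○●●
○○●○
●●○●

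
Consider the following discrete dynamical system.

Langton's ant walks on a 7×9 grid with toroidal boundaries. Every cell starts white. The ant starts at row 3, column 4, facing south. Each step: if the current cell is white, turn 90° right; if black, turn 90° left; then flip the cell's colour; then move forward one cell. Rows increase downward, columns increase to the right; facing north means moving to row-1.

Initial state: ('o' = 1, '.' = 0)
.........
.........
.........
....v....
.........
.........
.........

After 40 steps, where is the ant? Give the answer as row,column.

1,4

step 0: .........
.........
.........
....v....
.........
.........
.........
step 1: .........
.........
.........
...<o....
.........
.........
.........
step 2: .........
.........
...^.....
...oo....
.........
.........
.........
step 3: .........
.........
...o>....
...oo....
.........
.........
.........
step 4: .........
.........
...oo....
...ov....
.........
.........
.........
step 5: .........
.........
...oo....
...o.>...
.........
.........
.........
step 6: .........
.........
...oo....
...o.o...
.....v...
.........
.........
step 7: .........
.........
...oo....
...o.o...
....<o...
.........
.........
step 8: .........
.........
...oo....
...o^o...
....oo...
.........
.........
step 9: .........
.........
...oo....
...oo>...
....oo...
.........
.........
step 10: .........
.........
...oo^...
...oo....
....oo...
.........
.........
step 11: .........
.........
...ooo>..
...oo....
....oo...
.........
.........
step 12: .........
.........
...oooo..
...oo.v..
....oo...
.........
.........
step 13: .........
.........
...oooo..
...oo<o..
....oo...
.........
.........
step 14: .........
.........
...oo^o..
...oooo..
....oo...
.........
.........
step 15: .........
.........
...o<.o..
...oooo..
....oo...
.........
.........
step 16: .........
.........
...o..o..
...ovoo..
....oo...
.........
.........
step 17: .........
.........
...o..o..
...o.>o..
....oo...
.........
.........
step 18: .........
.........
...o.^o..
...o..o..
....oo...
.........
.........
step 19: .........
.........
...o.o>..
...o..o..
....oo...
.........
.........
step 20: .........
......^..
...o.o...
...o..o..
....oo...
.........
.........
step 21: .........
......o>.
...o.o...
...o..o..
....oo...
.........
.........
step 22: .........
......oo.
...o.o.v.
...o..o..
....oo...
.........
.........
step 23: .........
......oo.
...o.o<o.
...o..o..
....oo...
.........
.........
step 24: .........
......^o.
...o.ooo.
...o..o..
....oo...
.........
.........
step 25: .........
.....<.o.
...o.ooo.
...o..o..
....oo...
.........
.........
step 26: .....^...
.....o.o.
...o.ooo.
...o..o..
....oo...
.........
.........
step 27: .....o>..
.....o.o.
...o.ooo.
...o..o..
....oo...
.........
.........
step 28: .....oo..
.....ovo.
...o.ooo.
...o..o..
....oo...
.........
.........
step 29: .....oo..
.....<oo.
...o.ooo.
...o..o..
....oo...
.........
.........
step 30: .....oo..
......oo.
...o.voo.
...o..o..
....oo...
.........
.........
step 31: .....oo..
......oo.
...o..>o.
...o..o..
....oo...
.........
.........
step 32: .....oo..
......^o.
...o...o.
...o..o..
....oo...
.........
.........
step 33: .....oo..
.....<.o.
...o...o.
...o..o..
....oo...
.........
.........
step 34: .....^o..
.....o.o.
...o...o.
...o..o..
....oo...
.........
.........
step 35: ....<.o..
.....o.o.
...o...o.
...o..o..
....oo...
.........
.........
step 36: ....o.o..
.....o.o.
...o...o.
...o..o..
....oo...
.........
....^....
step 37: ....o.o..
.....o.o.
...o...o.
...o..o..
....oo...
.........
....o>...
step 38: ....ovo..
.....o.o.
...o...o.
...o..o..
....oo...
.........
....oo...
step 39: ....<oo..
.....o.o.
...o...o.
...o..o..
....oo...
.........
....oo...
step 40: .....oo..
....vo.o.
...o...o.
...o..o..
....oo...
.........
....oo...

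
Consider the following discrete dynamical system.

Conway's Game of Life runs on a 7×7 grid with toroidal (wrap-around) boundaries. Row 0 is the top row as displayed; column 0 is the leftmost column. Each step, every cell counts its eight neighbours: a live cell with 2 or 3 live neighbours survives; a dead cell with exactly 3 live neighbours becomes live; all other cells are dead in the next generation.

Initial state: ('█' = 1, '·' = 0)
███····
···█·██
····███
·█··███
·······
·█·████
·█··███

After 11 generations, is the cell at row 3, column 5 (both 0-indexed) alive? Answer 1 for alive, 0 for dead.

k=0  ███····
···█·██
····███
·█··███
·······
·█·████
·█··███
k=1  ·███···
·███···
···█···
█···█·█
··██···
··██··█
·······
k=2  ·█·█···
·█··█··
██·██··
··█·█··
███·███
··██···
·█·····
k=3  ██·····
·█··█··
██··██·
·······
█···███
···████
·█·█···
k=4  ██·····
··█·███
██··██·
·█·····
█··█···
··██···
·█·█·██
k=5  ·█·█···
··███··
█████··
·██·█·█
·█·█···
██·█··█
·█·██·█
k=6  ██···█·
█······
█······
····██·
···████
·█·█·██
·█·████
k=7  ·██··█·
█······
······█
···█···
█·██···
·······
·█·█···
k=8  ███····
██····█
·······
··██···
··██···
·█·█···
·█·····
k=9  ··█···█
··█···█
███····
··██···
·█··█··
·█·█···
·······
k=10  ·······
··██··█
█······
█··█···
·█··█··
··█····
··█····
k=11  ··██···
·······
████··█
██·····
·███···
·███···
·······

0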